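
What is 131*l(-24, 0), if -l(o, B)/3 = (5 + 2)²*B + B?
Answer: 0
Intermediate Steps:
l(o, B) = -150*B (l(o, B) = -3*((5 + 2)²*B + B) = -3*(7²*B + B) = -3*(49*B + B) = -150*B)
131*l(-24, 0) = 131*(-150*0) = 131*0 = 0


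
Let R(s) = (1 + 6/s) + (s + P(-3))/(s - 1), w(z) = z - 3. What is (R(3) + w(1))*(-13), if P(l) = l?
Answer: -13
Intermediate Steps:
w(z) = -3 + z
R(s) = 1 + 6/s + (-3 + s)/(-1 + s) (R(s) = (1 + 6/s) + (s - 3)/(s - 1) = (1 + 6/s) + (-3 + s)/(-1 + s) = 1 + 6/s + (-3 + s)/(-1 + s))
(R(3) + w(1))*(-13) = (2*(-3 + 3 + 3**2)/(3*(-1 + 3)) + (-3 + 1))*(-13) = (2*(1/3)*(-3 + 3 + 9)/2 - 2)*(-13) = (2*(1/3)*(1/2)*9 - 2)*(-13) = (3 - 2)*(-13) = 1*(-13) = -13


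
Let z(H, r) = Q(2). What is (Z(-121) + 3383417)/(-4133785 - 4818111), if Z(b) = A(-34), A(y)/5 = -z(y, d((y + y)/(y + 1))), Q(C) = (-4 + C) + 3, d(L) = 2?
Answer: -845853/2237974 ≈ -0.37795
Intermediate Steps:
Q(C) = -1 + C
z(H, r) = 1 (z(H, r) = -1 + 2 = 1)
A(y) = -5 (A(y) = 5*(-1*1) = 5*(-1) = -5)
Z(b) = -5
(Z(-121) + 3383417)/(-4133785 - 4818111) = (-5 + 3383417)/(-4133785 - 4818111) = 3383412/(-8951896) = 3383412*(-1/8951896) = -845853/2237974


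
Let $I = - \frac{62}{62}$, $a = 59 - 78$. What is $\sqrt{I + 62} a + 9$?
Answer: $9 - 19 \sqrt{61} \approx -139.39$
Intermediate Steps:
$a = -19$
$I = -1$ ($I = \left(-62\right) \frac{1}{62} = -1$)
$\sqrt{I + 62} a + 9 = \sqrt{-1 + 62} \left(-19\right) + 9 = \sqrt{61} \left(-19\right) + 9 = - 19 \sqrt{61} + 9 = 9 - 19 \sqrt{61}$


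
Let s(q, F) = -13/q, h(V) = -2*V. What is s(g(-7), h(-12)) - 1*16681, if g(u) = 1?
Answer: -16694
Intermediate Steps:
s(g(-7), h(-12)) - 1*16681 = -13/1 - 1*16681 = -13*1 - 16681 = -13 - 16681 = -16694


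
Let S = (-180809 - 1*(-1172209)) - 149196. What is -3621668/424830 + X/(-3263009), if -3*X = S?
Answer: -5849135385286/693112056735 ≈ -8.4389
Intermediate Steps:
S = 842204 (S = (-180809 + 1172209) - 149196 = 991400 - 149196 = 842204)
X = -842204/3 (X = -⅓*842204 = -842204/3 ≈ -2.8073e+5)
-3621668/424830 + X/(-3263009) = -3621668/424830 - 842204/3/(-3263009) = -3621668*1/424830 - 842204/3*(-1/3263009) = -1810834/212415 + 842204/9789027 = -5849135385286/693112056735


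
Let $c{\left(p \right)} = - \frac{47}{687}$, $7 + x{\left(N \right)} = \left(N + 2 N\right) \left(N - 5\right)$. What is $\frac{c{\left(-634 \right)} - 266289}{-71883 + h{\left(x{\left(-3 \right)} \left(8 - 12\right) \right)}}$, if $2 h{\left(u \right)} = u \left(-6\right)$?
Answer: $\frac{182940590}{48847761} \approx 3.7451$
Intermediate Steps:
$x{\left(N \right)} = -7 + 3 N \left(-5 + N\right)$ ($x{\left(N \right)} = -7 + \left(N + 2 N\right) \left(N - 5\right) = -7 + 3 N \left(-5 + N\right)$)
$h{\left(u \right)} = - 3 u$ ($h{\left(u \right)} = \frac{u \left(-6\right)}{2} = \frac{\left(-6\right) u}{2} = - 3 u$)
$c{\left(p \right)} = - \frac{47}{687}$ ($c{\left(p \right)} = \left(-47\right) \frac{1}{687} = - \frac{47}{687}$)
$\frac{c{\left(-634 \right)} - 266289}{-71883 + h{\left(x{\left(-3 \right)} \left(8 - 12\right) \right)}} = \frac{- \frac{47}{687} - 266289}{-71883 - 3 \left(-7 - -45 + 3 \left(-3\right)^{2}\right) \left(8 - 12\right)} = - \frac{182940590}{687 \left(-71883 - 3 \left(-7 + 45 + 3 \cdot 9\right) \left(-4\right)\right)} = - \frac{182940590}{687 \left(-71883 - 3 \left(-7 + 45 + 27\right) \left(-4\right)\right)} = - \frac{182940590}{687 \left(-71883 - 3 \cdot 65 \left(-4\right)\right)} = - \frac{182940590}{687 \left(-71883 - -780\right)} = - \frac{182940590}{687 \left(-71883 + 780\right)} = - \frac{182940590}{687 \left(-71103\right)} = \left(- \frac{182940590}{687}\right) \left(- \frac{1}{71103}\right) = \frac{182940590}{48847761}$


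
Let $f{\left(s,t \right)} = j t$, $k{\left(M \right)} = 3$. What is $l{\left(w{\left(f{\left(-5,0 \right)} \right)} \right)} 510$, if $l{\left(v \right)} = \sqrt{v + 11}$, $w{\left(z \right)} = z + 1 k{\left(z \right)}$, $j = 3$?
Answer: $510 \sqrt{14} \approx 1908.2$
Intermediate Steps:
$f{\left(s,t \right)} = 3 t$
$w{\left(z \right)} = 3 + z$ ($w{\left(z \right)} = z + 1 \cdot 3 = z + 3 = 3 + z$)
$l{\left(v \right)} = \sqrt{11 + v}$
$l{\left(w{\left(f{\left(-5,0 \right)} \right)} \right)} 510 = \sqrt{11 + \left(3 + 3 \cdot 0\right)} 510 = \sqrt{11 + \left(3 + 0\right)} 510 = \sqrt{11 + 3} \cdot 510 = \sqrt{14} \cdot 510 = 510 \sqrt{14}$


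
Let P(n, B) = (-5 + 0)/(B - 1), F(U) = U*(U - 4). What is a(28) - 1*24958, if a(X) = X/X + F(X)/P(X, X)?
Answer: -142929/5 ≈ -28586.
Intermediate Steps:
F(U) = U*(-4 + U)
P(n, B) = -5/(-1 + B)
a(X) = 1 + X*(-4 + X)*(⅕ - X/5) (a(X) = X/X + (X*(-4 + X))/((-5/(-1 + X))) = 1 + (X*(-4 + X))*(⅕ - X/5) = 1 + X*(-4 + X)*(⅕ - X/5))
a(28) - 1*24958 = (1 - ⅕*28*(-1 + 28)*(-4 + 28)) - 1*24958 = (1 - ⅕*28*27*24) - 24958 = (1 - 18144/5) - 24958 = -18139/5 - 24958 = -142929/5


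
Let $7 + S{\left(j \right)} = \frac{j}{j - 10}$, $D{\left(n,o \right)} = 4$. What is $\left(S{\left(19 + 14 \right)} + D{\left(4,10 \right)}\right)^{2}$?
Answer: $\frac{1296}{529} \approx 2.4499$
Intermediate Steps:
$S{\left(j \right)} = -7 + \frac{j}{-10 + j}$ ($S{\left(j \right)} = -7 + \frac{j}{j - 10} = -7 + \frac{j}{-10 + j}$)
$\left(S{\left(19 + 14 \right)} + D{\left(4,10 \right)}\right)^{2} = \left(\frac{2 \left(35 - 3 \left(19 + 14\right)\right)}{-10 + \left(19 + 14\right)} + 4\right)^{2} = \left(\frac{2 \left(35 - 99\right)}{-10 + 33} + 4\right)^{2} = \left(\frac{2 \left(35 - 99\right)}{23} + 4\right)^{2} = \left(2 \cdot \frac{1}{23} \left(-64\right) + 4\right)^{2} = \left(- \frac{128}{23} + 4\right)^{2} = \left(- \frac{36}{23}\right)^{2} = \frac{1296}{529}$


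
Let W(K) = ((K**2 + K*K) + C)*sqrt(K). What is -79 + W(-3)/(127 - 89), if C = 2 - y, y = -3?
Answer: -79 + 23*I*sqrt(3)/38 ≈ -79.0 + 1.0483*I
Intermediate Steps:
C = 5 (C = 2 - 1*(-3) = 2 + 3 = 5)
W(K) = sqrt(K)*(5 + 2*K**2) (W(K) = ((K**2 + K*K) + 5)*sqrt(K) = ((K**2 + K**2) + 5)*sqrt(K) = (2*K**2 + 5)*sqrt(K) = (5 + 2*K**2)*sqrt(K) = sqrt(K)*(5 + 2*K**2))
-79 + W(-3)/(127 - 89) = -79 + (sqrt(-3)*(5 + 2*(-3)**2))/(127 - 89) = -79 + ((I*sqrt(3))*(5 + 2*9))/38 = -79 + ((I*sqrt(3))*(5 + 18))/38 = -79 + ((I*sqrt(3))*23)/38 = -79 + (23*I*sqrt(3))/38 = -79 + 23*I*sqrt(3)/38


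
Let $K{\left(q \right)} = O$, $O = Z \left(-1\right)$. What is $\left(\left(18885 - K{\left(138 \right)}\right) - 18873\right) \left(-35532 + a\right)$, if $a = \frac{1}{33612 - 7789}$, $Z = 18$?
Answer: $- \frac{27526285050}{25823} \approx -1.066 \cdot 10^{6}$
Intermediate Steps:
$O = -18$ ($O = 18 \left(-1\right) = -18$)
$K{\left(q \right)} = -18$
$a = \frac{1}{25823} \approx 3.8725 \cdot 10^{-5}$
$\left(\left(18885 - K{\left(138 \right)}\right) - 18873\right) \left(-35532 + a\right) = \left(\left(18885 - -18\right) - 18873\right) \left(-35532 + \frac{1}{25823}\right) = \left(\left(18885 + 18\right) - 18873\right) \left(- \frac{917542835}{25823}\right) = \left(18903 - 18873\right) \left(- \frac{917542835}{25823}\right) = 30 \left(- \frac{917542835}{25823}\right) = - \frac{27526285050}{25823}$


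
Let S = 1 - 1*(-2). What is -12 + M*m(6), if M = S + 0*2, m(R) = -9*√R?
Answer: -12 - 27*√6 ≈ -78.136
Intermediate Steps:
S = 3 (S = 1 + 2 = 3)
M = 3 (M = 3 + 0*2 = 3 + 0 = 3)
-12 + M*m(6) = -12 + 3*(-9*√6) = -12 - 27*√6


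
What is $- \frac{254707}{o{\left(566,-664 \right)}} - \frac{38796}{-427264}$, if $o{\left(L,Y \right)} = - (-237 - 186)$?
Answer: $- \frac{27202680235}{45183168} \approx -602.05$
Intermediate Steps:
$o{\left(L,Y \right)} = 423$ ($o{\left(L,Y \right)} = \left(-1\right) \left(-423\right) = 423$)
$- \frac{254707}{o{\left(566,-664 \right)}} - \frac{38796}{-427264} = - \frac{254707}{423} - \frac{38796}{-427264} = \left(-254707\right) \frac{1}{423} - - \frac{9699}{106816} = - \frac{254707}{423} + \frac{9699}{106816} = - \frac{27202680235}{45183168}$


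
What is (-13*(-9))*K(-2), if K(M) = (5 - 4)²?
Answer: 117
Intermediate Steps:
K(M) = 1 (K(M) = 1² = 1)
(-13*(-9))*K(-2) = -13*(-9)*1 = 117*1 = 117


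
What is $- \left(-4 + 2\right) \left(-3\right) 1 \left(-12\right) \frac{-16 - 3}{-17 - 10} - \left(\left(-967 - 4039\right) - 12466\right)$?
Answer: $\frac{52568}{3} \approx 17523.0$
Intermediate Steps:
$- \left(-4 + 2\right) \left(-3\right) 1 \left(-12\right) \frac{-16 - 3}{-17 - 10} - \left(\left(-967 - 4039\right) - 12466\right) = - \left(-2\right) \left(-3\right) 1 \left(-12\right) \left(- \frac{19}{-27}\right) - \left(-5006 - 12466\right) = \left(-1\right) 6 \cdot 1 \left(-12\right) \left(\left(-19\right) \left(- \frac{1}{27}\right)\right) - -17472 = \left(-6\right) 1 \left(-12\right) \frac{19}{27} + 17472 = \left(-6\right) \left(-12\right) \frac{19}{27} + 17472 = 72 \cdot \frac{19}{27} + 17472 = \frac{152}{3} + 17472 = \frac{52568}{3}$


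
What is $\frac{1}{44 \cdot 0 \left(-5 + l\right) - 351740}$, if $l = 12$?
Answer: $- \frac{1}{351740} \approx -2.843 \cdot 10^{-6}$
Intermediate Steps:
$\frac{1}{44 \cdot 0 \left(-5 + l\right) - 351740} = \frac{1}{44 \cdot 0 \left(-5 + 12\right) - 351740} = \frac{1}{44 \cdot 0 \cdot 7 - 351740} = \frac{1}{44 \cdot 0 - 351740} = \frac{1}{0 - 351740} = \frac{1}{-351740} = - \frac{1}{351740}$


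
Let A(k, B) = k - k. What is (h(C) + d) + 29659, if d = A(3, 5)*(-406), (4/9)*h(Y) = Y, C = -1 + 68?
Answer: 119239/4 ≈ 29810.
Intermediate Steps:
C = 67
h(Y) = 9*Y/4
A(k, B) = 0
d = 0 (d = 0*(-406) = 0)
(h(C) + d) + 29659 = ((9/4)*67 + 0) + 29659 = (603/4 + 0) + 29659 = 603/4 + 29659 = 119239/4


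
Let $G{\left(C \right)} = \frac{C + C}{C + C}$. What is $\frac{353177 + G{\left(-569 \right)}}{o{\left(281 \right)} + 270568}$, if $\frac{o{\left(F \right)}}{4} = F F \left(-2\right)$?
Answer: $- \frac{176589}{180560} \approx -0.97801$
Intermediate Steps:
$o{\left(F \right)} = - 8 F^{2}$ ($o{\left(F \right)} = 4 F F \left(-2\right) = 4 F^{2} \left(-2\right) = 4 \left(- 2 F^{2}\right) = - 8 F^{2}$)
$G{\left(C \right)} = 1$ ($G{\left(C \right)} = \frac{2 C}{2 C} = 2 C \frac{1}{2 C} = 1$)
$\frac{353177 + G{\left(-569 \right)}}{o{\left(281 \right)} + 270568} = \frac{353177 + 1}{- 8 \cdot 281^{2} + 270568} = \frac{353178}{\left(-8\right) 78961 + 270568} = \frac{353178}{-631688 + 270568} = \frac{353178}{-361120} = 353178 \left(- \frac{1}{361120}\right) = - \frac{176589}{180560}$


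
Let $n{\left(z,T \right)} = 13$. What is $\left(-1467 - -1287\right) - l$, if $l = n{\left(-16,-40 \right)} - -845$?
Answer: $-1038$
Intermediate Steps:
$l = 858$ ($l = 13 - -845 = 13 + 845 = 858$)
$\left(-1467 - -1287\right) - l = \left(-1467 - -1287\right) - 858 = \left(-1467 + 1287\right) - 858 = -180 - 858 = -1038$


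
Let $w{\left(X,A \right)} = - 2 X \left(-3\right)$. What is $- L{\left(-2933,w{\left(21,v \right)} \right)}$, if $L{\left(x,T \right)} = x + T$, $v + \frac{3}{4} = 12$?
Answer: $2807$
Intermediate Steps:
$v = \frac{45}{4}$ ($v = - \frac{3}{4} + 12 = \frac{45}{4} \approx 11.25$)
$w{\left(X,A \right)} = 6 X$
$L{\left(x,T \right)} = T + x$
$- L{\left(-2933,w{\left(21,v \right)} \right)} = - (6 \cdot 21 - 2933) = - (126 - 2933) = \left(-1\right) \left(-2807\right) = 2807$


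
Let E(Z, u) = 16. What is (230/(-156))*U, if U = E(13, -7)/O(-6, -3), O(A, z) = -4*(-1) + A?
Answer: 460/39 ≈ 11.795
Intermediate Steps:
O(A, z) = 4 + A
U = -8 (U = 16/(4 - 6) = 16/(-2) = 16*(-½) = -8)
(230/(-156))*U = (230/(-156))*(-8) = (230*(-1/156))*(-8) = -115/78*(-8) = 460/39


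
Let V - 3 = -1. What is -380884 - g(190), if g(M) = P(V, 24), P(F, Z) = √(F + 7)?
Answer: -380887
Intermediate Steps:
V = 2 (V = 3 - 1 = 2)
P(F, Z) = √(7 + F)
g(M) = 3 (g(M) = √(7 + 2) = √9 = 3)
-380884 - g(190) = -380884 - 1*3 = -380884 - 3 = -380887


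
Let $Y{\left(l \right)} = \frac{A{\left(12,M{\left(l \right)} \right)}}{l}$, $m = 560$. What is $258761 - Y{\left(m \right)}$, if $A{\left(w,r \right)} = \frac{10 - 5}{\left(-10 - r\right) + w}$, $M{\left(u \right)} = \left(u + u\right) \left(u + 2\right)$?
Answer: $\frac{18241888707617}{70497056} \approx 2.5876 \cdot 10^{5}$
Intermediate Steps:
$M{\left(u \right)} = 2 u \left(2 + u\right)$
$A{\left(w,r \right)} = \frac{5}{-10 + w - r}$
$Y{\left(l \right)} = - \frac{5}{l \left(-2 + 2 l \left(2 + l\right)\right)}$ ($Y{\left(l \right)} = \frac{\left(-5\right) \frac{1}{10 + 2 l \left(2 + l\right) - 12}}{l} = \frac{\left(-5\right) \frac{1}{-2 + 2 l \left(2 + l\right)}}{l} = - \frac{5}{l \left(-2 + 2 l \left(2 + l\right)\right)}$)
$258761 - Y{\left(m \right)} = 258761 - - \frac{5}{2 \cdot 560 \left(-1 + 560 \left(2 + 560\right)\right)} = 258761 - \left(- \frac{5}{2}\right) \frac{1}{560} \frac{1}{-1 + 560 \cdot 562} = 258761 - \left(- \frac{5}{2}\right) \frac{1}{560} \frac{1}{-1 + 314720} = 258761 - \left(- \frac{5}{2}\right) \frac{1}{560} \cdot \frac{1}{314719} = 258761 - - \frac{1}{70497056} = 258761 + \frac{1}{70497056} = \frac{18241888707617}{70497056}$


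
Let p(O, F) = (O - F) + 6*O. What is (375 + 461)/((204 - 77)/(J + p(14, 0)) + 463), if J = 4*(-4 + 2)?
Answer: 75240/41797 ≈ 1.8001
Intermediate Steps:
p(O, F) = -F + 7*O
J = -8 (J = 4*(-2) = -8)
(375 + 461)/((204 - 77)/(J + p(14, 0)) + 463) = (375 + 461)/((204 - 77)/(-8 + (-1*0 + 7*14)) + 463) = 836/(127/(-8 + (0 + 98)) + 463) = 836/(127/(-8 + 98) + 463) = 836/(127/90 + 463) = 836/(41797/90) = 836*(90/41797) = 75240/41797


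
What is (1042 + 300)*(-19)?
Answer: -25498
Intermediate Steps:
(1042 + 300)*(-19) = 1342*(-19) = -25498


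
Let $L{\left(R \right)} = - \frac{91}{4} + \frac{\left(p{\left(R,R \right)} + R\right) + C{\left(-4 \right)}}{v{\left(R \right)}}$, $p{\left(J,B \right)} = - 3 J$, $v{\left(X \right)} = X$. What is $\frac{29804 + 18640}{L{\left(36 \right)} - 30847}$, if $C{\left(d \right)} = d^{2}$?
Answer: $- \frac{1743984}{1111367} \approx -1.5692$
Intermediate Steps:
$L{\left(R \right)} = - \frac{91}{4} + \frac{16 - 2 R}{R}$ ($L{\left(R \right)} = - \frac{91}{4} + \frac{\left(- 3 R + R\right) + \left(-4\right)^{2}}{R} = \left(-91\right) \frac{1}{4} + \frac{- 2 R + 16}{R} = - \frac{91}{4} + \frac{16 - 2 R}{R}$)
$\frac{29804 + 18640}{L{\left(36 \right)} - 30847} = \frac{29804 + 18640}{\left(- \frac{99}{4} + \frac{16}{36}\right) - 30847} = \frac{48444}{\left(- \frac{99}{4} + 16 \cdot \frac{1}{36}\right) - 30847} = \frac{48444}{\left(- \frac{99}{4} + \frac{4}{9}\right) - 30847} = \frac{48444}{- \frac{875}{36} - 30847} = \frac{48444}{- \frac{1111367}{36}} = 48444 \left(- \frac{36}{1111367}\right) = - \frac{1743984}{1111367}$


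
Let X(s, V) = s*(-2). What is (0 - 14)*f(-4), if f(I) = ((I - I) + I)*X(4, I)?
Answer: -448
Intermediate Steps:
X(s, V) = -2*s
f(I) = -8*I (f(I) = ((I - I) + I)*(-2*4) = (0 + I)*(-8) = I*(-8) = -8*I)
(0 - 14)*f(-4) = (0 - 14)*(-8*(-4)) = -14*32 = -448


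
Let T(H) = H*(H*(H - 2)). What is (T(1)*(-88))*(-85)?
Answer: -7480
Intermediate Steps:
T(H) = H²*(-2 + H) (T(H) = H*(H*(-2 + H)) = H²*(-2 + H))
(T(1)*(-88))*(-85) = ((1²*(-2 + 1))*(-88))*(-85) = ((1*(-1))*(-88))*(-85) = -1*(-88)*(-85) = 88*(-85) = -7480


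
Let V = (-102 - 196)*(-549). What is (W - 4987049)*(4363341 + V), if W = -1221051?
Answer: -28103714838300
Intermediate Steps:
V = 163602 (V = -298*(-549) = 163602)
(W - 4987049)*(4363341 + V) = (-1221051 - 4987049)*(4363341 + 163602) = -6208100*4526943 = -28103714838300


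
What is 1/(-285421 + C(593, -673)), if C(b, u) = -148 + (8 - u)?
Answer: -1/284888 ≈ -3.5102e-6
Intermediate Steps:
C(b, u) = -140 - u
1/(-285421 + C(593, -673)) = 1/(-285421 + (-140 - 1*(-673))) = 1/(-285421 + (-140 + 673)) = 1/(-285421 + 533) = 1/(-284888) = -1/284888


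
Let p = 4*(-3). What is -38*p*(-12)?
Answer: -5472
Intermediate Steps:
p = -12
-38*p*(-12) = -38*(-12)*(-12) = 456*(-12) = -5472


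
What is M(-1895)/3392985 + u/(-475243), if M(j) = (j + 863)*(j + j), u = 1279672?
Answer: -165539963992/107499491357 ≈ -1.5399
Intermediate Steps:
M(j) = 2*j*(863 + j) (M(j) = (863 + j)*(2*j) = 2*j*(863 + j))
M(-1895)/3392985 + u/(-475243) = (2*(-1895)*(863 - 1895))/3392985 + 1279672/(-475243) = (2*(-1895)*(-1032))*(1/3392985) + 1279672*(-1/475243) = 3911280*(1/3392985) - 1279672/475243 = 260752/226199 - 1279672/475243 = -165539963992/107499491357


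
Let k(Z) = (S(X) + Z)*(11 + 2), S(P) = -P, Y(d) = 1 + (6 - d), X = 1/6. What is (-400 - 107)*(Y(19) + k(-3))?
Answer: 53911/2 ≈ 26956.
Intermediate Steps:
X = ⅙ ≈ 0.16667
Y(d) = 7 - d
k(Z) = -13/6 + 13*Z (k(Z) = (-1*⅙ + Z)*(11 + 2) = (-⅙ + Z)*13 = -13/6 + 13*Z)
(-400 - 107)*(Y(19) + k(-3)) = (-400 - 107)*((7 - 1*19) + (-13/6 + 13*(-3))) = -507*((7 - 19) + (-13/6 - 39)) = -507*(-12 - 247/6) = -507*(-319/6) = 53911/2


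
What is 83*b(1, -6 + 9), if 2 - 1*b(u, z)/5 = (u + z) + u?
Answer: -1245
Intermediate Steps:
b(u, z) = 10 - 10*u - 5*z (b(u, z) = 10 - 5*((u + z) + u) = 10 - 5*(z + 2*u) = 10 + (-10*u - 5*z) = 10 - 10*u - 5*z)
83*b(1, -6 + 9) = 83*(10 - 10*1 - 5*(-6 + 9)) = 83*(10 - 10 - 5*3) = 83*(10 - 10 - 15) = 83*(-15) = -1245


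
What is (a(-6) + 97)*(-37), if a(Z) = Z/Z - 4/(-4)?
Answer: -3663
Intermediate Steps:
a(Z) = 2 (a(Z) = 1 - 4*(-1/4) = 1 + 1 = 2)
(a(-6) + 97)*(-37) = (2 + 97)*(-37) = 99*(-37) = -3663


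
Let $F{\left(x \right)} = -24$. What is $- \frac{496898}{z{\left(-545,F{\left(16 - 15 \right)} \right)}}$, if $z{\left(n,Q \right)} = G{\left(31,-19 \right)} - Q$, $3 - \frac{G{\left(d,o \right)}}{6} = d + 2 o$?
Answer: $- \frac{248449}{42} \approx -5915.5$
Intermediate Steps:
$G{\left(d,o \right)} = 18 - 12 o - 6 d$ ($G{\left(d,o \right)} = 18 - 6 \left(d + 2 o\right) = 18 - \left(6 d + 12 o\right) = 18 - 12 o - 6 d$)
$z{\left(n,Q \right)} = 60 - Q$ ($z{\left(n,Q \right)} = \left(18 - -228 - 186\right) - Q = \left(18 + 228 - 186\right) - Q = 60 - Q$)
$- \frac{496898}{z{\left(-545,F{\left(16 - 15 \right)} \right)}} = - \frac{496898}{60 - -24} = - \frac{496898}{60 + 24} = - \frac{496898}{84} = \left(-496898\right) \frac{1}{84} = - \frac{248449}{42}$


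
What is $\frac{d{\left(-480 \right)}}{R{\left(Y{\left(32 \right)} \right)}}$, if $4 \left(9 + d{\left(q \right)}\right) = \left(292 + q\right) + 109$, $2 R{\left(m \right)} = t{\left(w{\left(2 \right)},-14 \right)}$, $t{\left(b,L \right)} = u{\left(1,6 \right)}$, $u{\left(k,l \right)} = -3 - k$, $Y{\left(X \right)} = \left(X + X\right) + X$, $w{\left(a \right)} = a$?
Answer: $\frac{115}{8} \approx 14.375$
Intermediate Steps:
$Y{\left(X \right)} = 3 X$ ($Y{\left(X \right)} = 2 X + X = 3 X$)
$t{\left(b,L \right)} = -4$ ($t{\left(b,L \right)} = -3 - 1 = -4$)
$R{\left(m \right)} = -2$ ($R{\left(m \right)} = \frac{1}{2} \left(-4\right) = -2$)
$d{\left(q \right)} = \frac{365}{4} + \frac{q}{4}$ ($d{\left(q \right)} = -9 + \frac{\left(292 + q\right) + 109}{4} = -9 + \frac{401 + q}{4} = -9 + \left(\frac{401}{4} + \frac{q}{4}\right) = \frac{365}{4} + \frac{q}{4}$)
$\frac{d{\left(-480 \right)}}{R{\left(Y{\left(32 \right)} \right)}} = \frac{\frac{365}{4} + \frac{1}{4} \left(-480\right)}{-2} = \left(\frac{365}{4} - 120\right) \left(- \frac{1}{2}\right) = \left(- \frac{115}{4}\right) \left(- \frac{1}{2}\right) = \frac{115}{8}$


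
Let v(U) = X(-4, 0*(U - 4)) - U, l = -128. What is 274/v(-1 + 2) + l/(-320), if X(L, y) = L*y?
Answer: -1368/5 ≈ -273.60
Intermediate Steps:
v(U) = -U (v(U) = -0*(U - 4) - U = -0*(-4 + U) - U = -4*0 - U = 0 - U = -U)
274/v(-1 + 2) + l/(-320) = 274/((-(-1 + 2))) - 128/(-320) = 274/((-1*1)) - 128*(-1/320) = 274/(-1) + ⅖ = 274*(-1) + ⅖ = -274 + ⅖ = -1368/5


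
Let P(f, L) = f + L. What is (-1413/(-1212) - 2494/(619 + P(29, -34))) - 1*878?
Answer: -109255775/124028 ≈ -880.90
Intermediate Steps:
P(f, L) = L + f
(-1413/(-1212) - 2494/(619 + P(29, -34))) - 1*878 = (-1413/(-1212) - 2494/(619 + (-34 + 29))) - 1*878 = (-1413*(-1/1212) - 2494/(619 - 5)) - 878 = (471/404 - 2494/614) - 878 = (471/404 - 2494*1/614) - 878 = (471/404 - 1247/307) - 878 = -359191/124028 - 878 = -109255775/124028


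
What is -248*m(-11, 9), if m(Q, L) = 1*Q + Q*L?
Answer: 27280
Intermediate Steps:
m(Q, L) = Q + L*Q
-248*m(-11, 9) = -(-2728)*(1 + 9) = -(-2728)*10 = -248*(-110) = 27280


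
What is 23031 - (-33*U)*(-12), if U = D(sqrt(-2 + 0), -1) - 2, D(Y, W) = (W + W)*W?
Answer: 23031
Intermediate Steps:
D(Y, W) = 2*W**2 (D(Y, W) = (2*W)*W = 2*W**2)
U = 0 (U = 2*(-1)**2 - 2 = 2*1 - 2 = 2 - 2 = 0)
23031 - (-33*U)*(-12) = 23031 - (-33*0)*(-12) = 23031 - 0*(-12) = 23031 - 1*0 = 23031 + 0 = 23031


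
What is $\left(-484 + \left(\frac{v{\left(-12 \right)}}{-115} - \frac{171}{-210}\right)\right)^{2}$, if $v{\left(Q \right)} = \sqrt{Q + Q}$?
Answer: $\frac{605173524337}{2592100} + \frac{67646 i \sqrt{6}}{4025} \approx 2.3347 \cdot 10^{5} + 41.167 i$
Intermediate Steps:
$v{\left(Q \right)} = \sqrt{2} \sqrt{Q}$ ($v{\left(Q \right)} = \sqrt{2 Q} = \sqrt{2} \sqrt{Q}$)
$\left(-484 + \left(\frac{v{\left(-12 \right)}}{-115} - \frac{171}{-210}\right)\right)^{2} = \left(-484 + \left(\frac{\sqrt{2} \sqrt{-12}}{-115} - \frac{171}{-210}\right)\right)^{2} = \left(-484 + \left(\sqrt{2} \cdot 2 i \sqrt{3} \left(- \frac{1}{115}\right) - - \frac{57}{70}\right)\right)^{2} = \left(-484 + \left(2 i \sqrt{6} \left(- \frac{1}{115}\right) + \frac{57}{70}\right)\right)^{2} = \left(-484 + \left(- \frac{2 i \sqrt{6}}{115} + \frac{57}{70}\right)\right)^{2} = \left(-484 + \left(\frac{57}{70} - \frac{2 i \sqrt{6}}{115}\right)\right)^{2} = \left(- \frac{33823}{70} - \frac{2 i \sqrt{6}}{115}\right)^{2}$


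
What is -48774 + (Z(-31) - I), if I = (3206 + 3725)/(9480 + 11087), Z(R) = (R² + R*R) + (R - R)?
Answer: -963612015/20567 ≈ -46852.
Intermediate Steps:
Z(R) = 2*R² (Z(R) = (R² + R²) + 0 = 2*R² + 0 = 2*R²)
I = 6931/20567 ≈ 0.33700
-48774 + (Z(-31) - I) = -48774 + (2*(-31)² - 1*6931/20567) = -48774 + (2*961 - 6931/20567) = -48774 + (1922 - 6931/20567) = -48774 + 39522843/20567 = -963612015/20567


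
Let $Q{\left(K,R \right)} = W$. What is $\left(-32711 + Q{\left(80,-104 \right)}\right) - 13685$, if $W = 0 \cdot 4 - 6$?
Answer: $-46402$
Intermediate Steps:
$W = -6$ ($W = 0 - 6 = -6$)
$Q{\left(K,R \right)} = -6$
$\left(-32711 + Q{\left(80,-104 \right)}\right) - 13685 = \left(-32711 - 6\right) - 13685 = -32717 - 13685 = -46402$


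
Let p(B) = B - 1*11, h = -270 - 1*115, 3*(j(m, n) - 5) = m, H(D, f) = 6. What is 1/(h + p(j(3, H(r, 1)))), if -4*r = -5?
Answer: -1/390 ≈ -0.0025641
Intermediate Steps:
r = 5/4 (r = -¼*(-5) = 5/4 ≈ 1.2500)
j(m, n) = 5 + m/3
h = -385 (h = -270 - 115 = -385)
p(B) = -11 + B (p(B) = B - 11 = -11 + B)
1/(h + p(j(3, H(r, 1)))) = 1/(-385 + (-11 + (5 + (⅓)*3))) = 1/(-385 + (-11 + (5 + 1))) = 1/(-385 + (-11 + 6)) = 1/(-385 - 5) = 1/(-390) = -1/390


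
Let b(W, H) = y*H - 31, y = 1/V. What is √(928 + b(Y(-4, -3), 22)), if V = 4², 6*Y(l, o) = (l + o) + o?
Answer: √14374/4 ≈ 29.973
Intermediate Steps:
Y(l, o) = o/3 + l/6 (Y(l, o) = ((l + o) + o)/6 = (l + 2*o)/6 = o/3 + l/6)
V = 16
y = 1/16 ≈ 0.062500
b(W, H) = -31 + H/16 (b(W, H) = H/16 - 31 = -31 + H/16)
√(928 + b(Y(-4, -3), 22)) = √(928 + (-31 + (1/16)*22)) = √(928 + (-31 + 11/8)) = √(928 - 237/8) = √(7187/8) = √14374/4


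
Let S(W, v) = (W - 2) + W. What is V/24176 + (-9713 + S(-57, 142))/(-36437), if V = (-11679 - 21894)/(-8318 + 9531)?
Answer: 287016922151/1068532806256 ≈ 0.26861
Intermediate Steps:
S(W, v) = -2 + 2*W (S(W, v) = (-2 + W) + W = -2 + 2*W)
V = -33573/1213 ≈ -27.678
V/24176 + (-9713 + S(-57, 142))/(-36437) = -33573/1213/24176 + (-9713 + (-2 + 2*(-57)))/(-36437) = -33573/1213*1/24176 + (-9713 + (-2 - 114))*(-1/36437) = -33573/29325488 + (-9713 - 116)*(-1/36437) = -33573/29325488 - 9829*(-1/36437) = -33573/29325488 + 9829/36437 = 287016922151/1068532806256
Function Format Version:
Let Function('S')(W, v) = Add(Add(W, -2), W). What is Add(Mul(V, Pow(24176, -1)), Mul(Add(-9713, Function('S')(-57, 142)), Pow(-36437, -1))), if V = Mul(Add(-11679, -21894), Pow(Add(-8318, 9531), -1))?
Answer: Rational(287016922151, 1068532806256) ≈ 0.26861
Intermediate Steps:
Function('S')(W, v) = Add(-2, Mul(2, W)) (Function('S')(W, v) = Add(Add(-2, W), W) = Add(-2, Mul(2, W)))
V = Rational(-33573, 1213) (V = Mul(-33573, Pow(1213, -1)) = Mul(-33573, Rational(1, 1213)) = Rational(-33573, 1213) ≈ -27.678)
Add(Mul(V, Pow(24176, -1)), Mul(Add(-9713, Function('S')(-57, 142)), Pow(-36437, -1))) = Add(Mul(Rational(-33573, 1213), Pow(24176, -1)), Mul(Add(-9713, Add(-2, Mul(2, -57))), Pow(-36437, -1))) = Add(Mul(Rational(-33573, 1213), Rational(1, 24176)), Mul(Add(-9713, Add(-2, -114)), Rational(-1, 36437))) = Add(Rational(-33573, 29325488), Mul(Add(-9713, -116), Rational(-1, 36437))) = Add(Rational(-33573, 29325488), Mul(-9829, Rational(-1, 36437))) = Add(Rational(-33573, 29325488), Rational(9829, 36437)) = Rational(287016922151, 1068532806256)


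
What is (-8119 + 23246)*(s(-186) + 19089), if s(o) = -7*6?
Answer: 288123969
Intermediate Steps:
s(o) = -42
(-8119 + 23246)*(s(-186) + 19089) = (-8119 + 23246)*(-42 + 19089) = 15127*19047 = 288123969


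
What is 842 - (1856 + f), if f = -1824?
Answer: 810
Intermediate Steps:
842 - (1856 + f) = 842 - (1856 - 1824) = 842 - 1*32 = 842 - 32 = 810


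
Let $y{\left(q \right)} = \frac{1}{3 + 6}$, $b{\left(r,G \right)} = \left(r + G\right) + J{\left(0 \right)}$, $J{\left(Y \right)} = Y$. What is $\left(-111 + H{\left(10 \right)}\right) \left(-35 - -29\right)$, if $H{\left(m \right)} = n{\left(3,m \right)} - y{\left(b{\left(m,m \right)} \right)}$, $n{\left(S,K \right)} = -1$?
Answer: $\frac{2018}{3} \approx 672.67$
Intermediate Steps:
$b{\left(r,G \right)} = G + r$ ($b{\left(r,G \right)} = \left(r + G\right) + 0 = \left(G + r\right) + 0 = G + r$)
$y{\left(q \right)} = \frac{1}{9}$
$H{\left(m \right)} = - \frac{10}{9}$ ($H{\left(m \right)} = -1 - \frac{1}{9} = - \frac{10}{9}$)
$\left(-111 + H{\left(10 \right)}\right) \left(-35 - -29\right) = \left(-111 - \frac{10}{9}\right) \left(-35 - -29\right) = - \frac{1009 \left(-35 + 29\right)}{9} = \left(- \frac{1009}{9}\right) \left(-6\right) = \frac{2018}{3}$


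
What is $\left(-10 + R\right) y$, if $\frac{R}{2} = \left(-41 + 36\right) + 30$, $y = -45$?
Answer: $-1800$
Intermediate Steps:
$R = 50$ ($R = 2 \left(\left(-41 + 36\right) + 30\right) = 2 \left(-5 + 30\right) = 2 \cdot 25 = 50$)
$\left(-10 + R\right) y = \left(-10 + 50\right) \left(-45\right) = 40 \left(-45\right) = -1800$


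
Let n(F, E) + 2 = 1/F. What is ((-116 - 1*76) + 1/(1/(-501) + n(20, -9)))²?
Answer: 14177845561104/382554481 ≈ 37061.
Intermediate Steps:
n(F, E) = -2 + 1/F
((-116 - 1*76) + 1/(1/(-501) + n(20, -9)))² = ((-116 - 1*76) + 1/(1/(-501) + (-2 + 1/20)))² = ((-116 - 76) + 1/(-1/501 + (-2 + 1/20)))² = (-192 + 1/(-1/501 - 39/20))² = (-192 + 1/(-19559/10020))² = (-192 - 10020/19559)² = (-3765348/19559)² = 14177845561104/382554481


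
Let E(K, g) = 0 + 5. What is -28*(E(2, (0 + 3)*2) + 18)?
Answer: -644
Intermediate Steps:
E(K, g) = 5
-28*(E(2, (0 + 3)*2) + 18) = -28*(5 + 18) = -28*23 = -644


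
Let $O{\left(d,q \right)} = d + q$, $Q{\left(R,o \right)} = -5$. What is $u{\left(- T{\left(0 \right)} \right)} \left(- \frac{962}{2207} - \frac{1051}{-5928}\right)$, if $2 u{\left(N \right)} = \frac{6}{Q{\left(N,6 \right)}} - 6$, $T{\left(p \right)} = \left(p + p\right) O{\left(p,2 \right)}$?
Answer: $\frac{10149537}{10902580} \approx 0.93093$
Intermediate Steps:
$T{\left(p \right)} = 2 p \left(2 + p\right)$ ($T{\left(p \right)} = \left(p + p\right) \left(p + 2\right) = 2 p \left(2 + p\right)$)
$u{\left(N \right)} = - \frac{18}{5}$ ($u{\left(N \right)} = \frac{\frac{6}{-5} - 6}{2} = \frac{6 \left(- \frac{1}{5}\right) - 6}{2} = \frac{- \frac{6}{5} - 6}{2} = \frac{1}{2} \left(- \frac{36}{5}\right) = - \frac{18}{5}$)
$u{\left(- T{\left(0 \right)} \right)} \left(- \frac{962}{2207} - \frac{1051}{-5928}\right) = - \frac{18 \left(- \frac{962}{2207} - \frac{1051}{-5928}\right)}{5} = - \frac{18 \left(\left(-962\right) \frac{1}{2207} - - \frac{1051}{5928}\right)}{5} = - \frac{18 \left(- \frac{962}{2207} + \frac{1051}{5928}\right)}{5} = \left(- \frac{18}{5}\right) \left(- \frac{3383179}{13083096}\right) = \frac{10149537}{10902580}$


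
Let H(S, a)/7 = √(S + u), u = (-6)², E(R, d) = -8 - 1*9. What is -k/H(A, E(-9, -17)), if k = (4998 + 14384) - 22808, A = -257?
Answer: -3426*I*√221/1547 ≈ -32.923*I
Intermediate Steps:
E(R, d) = -17 (E(R, d) = -8 - 9 = -17)
u = 36
H(S, a) = 7*√(36 + S) (H(S, a) = 7*√(S + 36) = 7*√(36 + S))
k = -3426 (k = 19382 - 22808 = -3426)
-k/H(A, E(-9, -17)) = -(-3426)/(7*√(36 - 257)) = -(-3426)/(7*√(-221)) = -(-3426)/(7*(I*√221)) = -(-3426)/(7*I*√221) = -(-3426)*(-I*√221/1547) = -3426*I*√221/1547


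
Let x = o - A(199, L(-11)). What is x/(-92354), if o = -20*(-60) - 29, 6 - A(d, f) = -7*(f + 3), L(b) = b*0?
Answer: -572/46177 ≈ -0.012387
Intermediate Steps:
L(b) = 0
A(d, f) = 27 + 7*f (A(d, f) = 6 - (-7)*(f + 3) = 6 - (-7)*(3 + f) = 6 - (-21 - 7*f) = 6 + (21 + 7*f) = 27 + 7*f)
o = 1171 (o = 1200 - 29 = 1171)
x = 1144 (x = 1171 - (27 + 7*0) = 1171 - (27 + 0) = 1171 - 1*27 = 1171 - 27 = 1144)
x/(-92354) = 1144/(-92354) = 1144*(-1/92354) = -572/46177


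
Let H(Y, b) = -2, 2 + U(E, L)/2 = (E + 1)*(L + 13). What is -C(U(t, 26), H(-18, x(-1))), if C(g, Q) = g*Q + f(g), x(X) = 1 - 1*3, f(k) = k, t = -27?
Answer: -2032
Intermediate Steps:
U(E, L) = -4 + 2*(1 + E)*(13 + L) (U(E, L) = -4 + 2*((E + 1)*(L + 13)) = -4 + 2*((1 + E)*(13 + L)) = -4 + 2*(1 + E)*(13 + L))
x(X) = -2 (x(X) = 1 - 3 = -2)
C(g, Q) = g + Q*g (C(g, Q) = g*Q + g = Q*g + g = g + Q*g)
-C(U(t, 26), H(-18, x(-1))) = -(22 + 2*26 + 26*(-27) + 2*(-27)*26)*(1 - 2) = -(22 + 52 - 702 - 1404)*(-1) = -(-2032)*(-1) = -1*2032 = -2032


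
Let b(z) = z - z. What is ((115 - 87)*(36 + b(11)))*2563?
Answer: 2583504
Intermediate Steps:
b(z) = 0
((115 - 87)*(36 + b(11)))*2563 = ((115 - 87)*(36 + 0))*2563 = (28*36)*2563 = 1008*2563 = 2583504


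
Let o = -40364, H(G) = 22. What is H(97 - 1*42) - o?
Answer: 40386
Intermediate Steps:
H(97 - 1*42) - o = 22 - 1*(-40364) = 22 + 40364 = 40386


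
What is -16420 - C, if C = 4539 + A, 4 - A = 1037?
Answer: -19926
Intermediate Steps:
A = -1033 (A = 4 - 1*1037 = 4 - 1037 = -1033)
C = 3506 (C = 4539 - 1033 = 3506)
-16420 - C = -16420 - 1*3506 = -16420 - 3506 = -19926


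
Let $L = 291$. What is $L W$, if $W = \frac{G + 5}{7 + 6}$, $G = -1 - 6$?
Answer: $- \frac{582}{13} \approx -44.769$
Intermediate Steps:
$G = -7$ ($G = -1 - 6 = -7$)
$W = - \frac{2}{13}$ ($W = \frac{-7 + 5}{7 + 6} = - \frac{2}{13} \approx -0.15385$)
$L W = 291 \left(- \frac{2}{13}\right) = - \frac{582}{13}$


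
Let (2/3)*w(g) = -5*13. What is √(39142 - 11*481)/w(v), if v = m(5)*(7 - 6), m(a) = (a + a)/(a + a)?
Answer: -2*√33851/195 ≈ -1.8870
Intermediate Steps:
m(a) = 1 (m(a) = (2*a)/((2*a)) = (2*a)*(1/(2*a)) = 1)
v = 1 (v = 1*(7 - 6) = 1*1 = 1)
w(g) = -195/2 (w(g) = 3*(-5*13)/2 = (3/2)*(-65) = -195/2)
√(39142 - 11*481)/w(v) = √(39142 - 11*481)/(-195/2) = √(39142 - 5291)*(-2/195) = √33851*(-2/195) = -2*√33851/195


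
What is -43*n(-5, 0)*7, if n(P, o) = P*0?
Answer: 0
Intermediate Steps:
n(P, o) = 0
-43*n(-5, 0)*7 = -43*0*7 = 0*7 = 0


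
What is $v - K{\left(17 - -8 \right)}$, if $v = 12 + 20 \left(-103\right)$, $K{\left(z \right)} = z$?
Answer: $-2073$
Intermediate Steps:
$v = -2048$ ($v = 12 - 2060 = -2048$)
$v - K{\left(17 - -8 \right)} = -2048 - \left(17 - -8\right) = -2048 - \left(17 + 8\right) = -2048 - 25 = -2073$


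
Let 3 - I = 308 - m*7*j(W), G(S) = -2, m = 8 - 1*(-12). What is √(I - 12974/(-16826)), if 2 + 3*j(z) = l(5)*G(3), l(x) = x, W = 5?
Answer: 3*I*√6796543006/8413 ≈ 29.398*I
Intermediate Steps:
m = 20 (m = 8 + 12 = 20)
j(z) = -4 (j(z) = -⅔ + (5*(-2))/3 = -⅔ + (⅓)*(-10) = -⅔ - 10/3 = -4)
I = -865 (I = 3 - (308 - 20*7*(-4)) = 3 - (308 - 140*(-4)) = 3 - (308 - 1*(-560)) = 3 - (308 + 560) = 3 - 1*868 = 3 - 868 = -865)
√(I - 12974/(-16826)) = √(-865 - 12974/(-16826)) = √(-865 - 12974*(-1/16826)) = √(-865 + 6487/8413) = √(-7270758/8413) = 3*I*√6796543006/8413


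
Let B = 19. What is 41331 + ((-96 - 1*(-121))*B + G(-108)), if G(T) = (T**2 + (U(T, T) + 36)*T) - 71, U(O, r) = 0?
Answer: 49511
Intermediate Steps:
G(T) = -71 + T**2 + 36*T (G(T) = (T**2 + (0 + 36)*T) - 71 = (T**2 + 36*T) - 71 = -71 + T**2 + 36*T)
41331 + ((-96 - 1*(-121))*B + G(-108)) = 41331 + ((-96 - 1*(-121))*19 + (-71 + (-108)**2 + 36*(-108))) = 41331 + ((-96 + 121)*19 + (-71 + 11664 - 3888)) = 41331 + (25*19 + 7705) = 41331 + (475 + 7705) = 41331 + 8180 = 49511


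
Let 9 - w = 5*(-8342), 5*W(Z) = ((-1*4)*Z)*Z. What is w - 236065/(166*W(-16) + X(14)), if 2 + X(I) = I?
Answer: 7090239681/169924 ≈ 41726.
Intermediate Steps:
X(I) = -2 + I
W(Z) = -4*Z**2/5 (W(Z) = (((-1*4)*Z)*Z)/5 = ((-4*Z)*Z)/5 = (-4*Z**2)/5 = -4*Z**2/5)
w = 41719 (w = 9 - 5*(-8342) = 9 - 1*(-41710) = 9 + 41710 = 41719)
w - 236065/(166*W(-16) + X(14)) = 41719 - 236065/(166*(-4/5*(-16)**2) + (-2 + 14)) = 41719 - 236065/(166*(-4/5*256) + 12) = 41719 - 236065/(166*(-1024/5) + 12) = 41719 - 236065/(-169984/5 + 12) = 41719 - 236065/(-169924/5) = 41719 - 236065*(-5/169924) = 41719 + 1180325/169924 = 7090239681/169924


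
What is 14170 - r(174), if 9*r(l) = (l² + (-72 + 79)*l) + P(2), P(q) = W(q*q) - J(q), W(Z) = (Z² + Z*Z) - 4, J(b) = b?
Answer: 96010/9 ≈ 10668.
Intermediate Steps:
W(Z) = -4 + 2*Z² (W(Z) = (Z² + Z²) - 4 = 2*Z² - 4 = -4 + 2*Z²)
P(q) = -4 - q + 2*q⁴ (P(q) = (-4 + 2*(q*q)²) - q = (-4 + 2*(q²)²) - q = (-4 + 2*q⁴) - q = -4 - q + 2*q⁴)
r(l) = 26/9 + l²/9 + 7*l/9 (r(l) = ((l² + (-72 + 79)*l) + (-4 - 1*2 + 2*2⁴))/9 = ((l² + 7*l) + (-4 - 2 + 2*16))/9 = ((l² + 7*l) + (-4 - 2 + 32))/9 = ((l² + 7*l) + 26)/9 = (26 + l² + 7*l)/9 = 26/9 + l²/9 + 7*l/9)
14170 - r(174) = 14170 - (26/9 + (⅑)*174² + (7/9)*174) = 14170 - (26/9 + (⅑)*30276 + 406/3) = 14170 - (26/9 + 3364 + 406/3) = 14170 - 1*31520/9 = 14170 - 31520/9 = 96010/9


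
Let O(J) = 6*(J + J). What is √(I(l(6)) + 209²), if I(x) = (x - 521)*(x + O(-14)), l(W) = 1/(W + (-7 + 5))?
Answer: √2096589/4 ≈ 361.99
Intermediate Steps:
O(J) = 12*J (O(J) = 6*(2*J) = 12*J)
l(W) = 1/(-2 + W) (l(W) = 1/(W - 2) = 1/(-2 + W))
I(x) = (-521 + x)*(-168 + x) (I(x) = (x - 521)*(x + 12*(-14)) = (-521 + x)*(x - 168) = (-521 + x)*(-168 + x))
√(I(l(6)) + 209²) = √((87528 + (1/(-2 + 6))² - 689/(-2 + 6)) + 209²) = √((87528 + (1/4)² - 689/4) + 43681) = √((87528 + (¼)² - 689*¼) + 43681) = √((87528 + 1/16 - 689/4) + 43681) = √(1397693/16 + 43681) = √(2096589/16) = √2096589/4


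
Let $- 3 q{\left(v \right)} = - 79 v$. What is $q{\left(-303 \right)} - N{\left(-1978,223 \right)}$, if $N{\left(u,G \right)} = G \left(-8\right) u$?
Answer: $-3536731$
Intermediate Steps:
$q{\left(v \right)} = \frac{79 v}{3}$ ($q{\left(v \right)} = - \frac{\left(-79\right) v}{3} = \frac{79 v}{3}$)
$N{\left(u,G \right)} = - 8 G u$
$q{\left(-303 \right)} - N{\left(-1978,223 \right)} = \frac{79}{3} \left(-303\right) - \left(-8\right) 223 \left(-1978\right) = -7979 - 3528752 = -3536731$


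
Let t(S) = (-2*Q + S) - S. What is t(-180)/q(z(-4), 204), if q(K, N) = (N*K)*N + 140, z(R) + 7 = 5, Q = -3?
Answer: -3/41546 ≈ -7.2209e-5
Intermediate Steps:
z(R) = -2 (z(R) = -7 + 5 = -2)
t(S) = 6 (t(S) = (-2*(-3) + S) - S = (6 + S) - S = 6)
q(K, N) = 140 + K*N**2 (q(K, N) = (K*N)*N + 140 = K*N**2 + 140 = 140 + K*N**2)
t(-180)/q(z(-4), 204) = 6/(140 - 2*204**2) = 6/(140 - 2*41616) = 6/(140 - 83232) = 6/(-83092) = 6*(-1/83092) = -3/41546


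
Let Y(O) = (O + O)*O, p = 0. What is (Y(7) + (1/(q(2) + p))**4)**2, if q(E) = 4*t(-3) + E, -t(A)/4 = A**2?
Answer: 1587665130085268924481/165312903998914816 ≈ 9604.0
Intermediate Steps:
t(A) = -4*A**2
q(E) = -144 + E (q(E) = 4*(-4*(-3)**2) + E = 4*(-4*9) + E = 4*(-36) + E = -144 + E)
Y(O) = 2*O**2 (Y(O) = (2*O)*O = 2*O**2)
(Y(7) + (1/(q(2) + p))**4)**2 = (2*7**2 + (1/((-144 + 2) + 0))**4)**2 = (2*49 + (1/(-142 + 0))**4)**2 = (98 + (1/(-142))**4)**2 = (98 + (-1/142)**4)**2 = (98 + 1/406586896)**2 = (39845515809/406586896)**2 = 1587665130085268924481/165312903998914816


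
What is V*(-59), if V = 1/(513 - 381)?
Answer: -59/132 ≈ -0.44697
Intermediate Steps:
V = 1/132 ≈ 0.0075758
V*(-59) = (1/132)*(-59) = -59/132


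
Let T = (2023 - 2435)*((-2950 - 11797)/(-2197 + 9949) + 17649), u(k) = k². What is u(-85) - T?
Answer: 14104433053/1938 ≈ 7.2778e+6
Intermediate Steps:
T = -14090431003/1938 (T = -412*(-14747/7752 + 17649) = -412*136800301/7752 = -14090431003/1938 ≈ -7.2706e+6)
u(-85) - T = (-85)² - 1*(-14090431003/1938) = 7225 + 14090431003/1938 = 14104433053/1938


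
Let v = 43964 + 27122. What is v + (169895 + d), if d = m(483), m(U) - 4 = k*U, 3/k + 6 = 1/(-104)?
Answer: 150464929/625 ≈ 2.4074e+5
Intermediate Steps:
v = 71086
k = -312/625 (k = 3/(-6 + 1/(-104)) = 3/(-6 - 1/104) = 3/(-625/104) = 3*(-104/625) = -312/625 ≈ -0.49920)
m(U) = 4 - 312*U/625
d = -148196/625 (d = 4 - 312/625*483 = 4 - 150696/625 = -148196/625 ≈ -237.11)
v + (169895 + d) = 71086 + (169895 - 148196/625) = 71086 + 106036179/625 = 150464929/625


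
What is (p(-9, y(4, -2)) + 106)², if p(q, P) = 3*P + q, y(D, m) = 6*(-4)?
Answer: 625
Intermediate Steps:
y(D, m) = -24
p(q, P) = q + 3*P
(p(-9, y(4, -2)) + 106)² = ((-9 + 3*(-24)) + 106)² = ((-9 - 72) + 106)² = (-81 + 106)² = 25² = 625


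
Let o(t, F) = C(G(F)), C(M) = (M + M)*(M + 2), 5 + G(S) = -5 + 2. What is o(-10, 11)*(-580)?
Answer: -55680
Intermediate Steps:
G(S) = -8 (G(S) = -5 + (-5 + 2) = -5 - 3 = -8)
C(M) = 2*M*(2 + M) (C(M) = (2*M)*(2 + M) = 2*M*(2 + M))
o(t, F) = 96 (o(t, F) = 2*(-8)*(2 - 8) = 2*(-8)*(-6) = 96)
o(-10, 11)*(-580) = 96*(-580) = -55680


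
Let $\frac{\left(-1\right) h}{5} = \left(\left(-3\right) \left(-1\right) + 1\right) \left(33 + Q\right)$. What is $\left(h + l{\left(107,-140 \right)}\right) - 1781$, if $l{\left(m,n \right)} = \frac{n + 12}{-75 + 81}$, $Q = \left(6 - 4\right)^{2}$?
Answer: $- \frac{7627}{3} \approx -2542.3$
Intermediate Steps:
$Q = 4$ ($Q = 2^{2} = 4$)
$l{\left(m,n \right)} = 2 + \frac{n}{6}$ ($l{\left(m,n \right)} = \frac{12 + n}{6} = \left(12 + n\right) \frac{1}{6} = 2 + \frac{n}{6}$)
$h = -740$ ($h = - 5 \left(\left(-3\right) \left(-1\right) + 1\right) \left(33 + 4\right) = - 5 \left(3 + 1\right) 37 = - 5 \cdot 4 \cdot 37 = \left(-5\right) 148 = -740$)
$\left(h + l{\left(107,-140 \right)}\right) - 1781 = \left(-740 + \left(2 + \frac{1}{6} \left(-140\right)\right)\right) - 1781 = \left(-740 + \left(2 - \frac{70}{3}\right)\right) - 1781 = \left(-740 - \frac{64}{3}\right) - 1781 = - \frac{2284}{3} - 1781 = - \frac{7627}{3}$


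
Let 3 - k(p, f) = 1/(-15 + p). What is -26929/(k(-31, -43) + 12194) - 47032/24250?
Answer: -28213607258/6802888875 ≈ -4.1473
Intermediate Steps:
k(p, f) = 3 - 1/(-15 + p)
-26929/(k(-31, -43) + 12194) - 47032/24250 = -26929/((-46 + 3*(-31))/(-15 - 31) + 12194) - 47032/24250 = -26929/((-46 - 93)/(-46) + 12194) - 47032*1/24250 = -26929/(-1/46*(-139) + 12194) - 23516/12125 = -26929/(139/46 + 12194) - 23516/12125 = -26929/561063/46 - 23516/12125 = -26929*46/561063 - 23516/12125 = -1238734/561063 - 23516/12125 = -28213607258/6802888875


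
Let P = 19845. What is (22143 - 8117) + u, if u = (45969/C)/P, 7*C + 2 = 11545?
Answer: 21856788119/1558305 ≈ 14026.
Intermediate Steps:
C = 1649 (C = -2/7 + (⅐)*11545 = -2/7 + 11545/7 = 1649)
u = 2189/1558305 (u = (45969/1649)/19845 = (45969*(1/1649))*(1/19845) = (45969/1649)*(1/19845) = 2189/1558305 ≈ 0.0014047)
(22143 - 8117) + u = (22143 - 8117) + 2189/1558305 = 14026 + 2189/1558305 = 21856788119/1558305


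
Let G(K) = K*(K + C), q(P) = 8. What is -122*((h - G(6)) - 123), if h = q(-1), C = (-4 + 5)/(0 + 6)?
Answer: 18544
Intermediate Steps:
C = ⅙ (C = 1/6 = 1*(⅙) = ⅙ ≈ 0.16667)
G(K) = K*(⅙ + K) (G(K) = K*(K + ⅙) = K*(⅙ + K))
h = 8
-122*((h - G(6)) - 123) = -122*((8 - 6*(⅙ + 6)) - 123) = -122*((8 - 6*37/6) - 123) = -122*((8 - 1*37) - 123) = -122*((8 - 37) - 123) = -122*(-29 - 123) = -122*(-152) = 18544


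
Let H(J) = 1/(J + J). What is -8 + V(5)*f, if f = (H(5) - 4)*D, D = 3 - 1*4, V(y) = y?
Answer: 23/2 ≈ 11.500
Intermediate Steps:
H(J) = 1/(2*J)
D = -1 (D = 3 - 4 = -1)
f = 39/10 (f = ((½)/5 - 4)*(-1) = ((½)*(⅕) - 4)*(-1) = (⅒ - 4)*(-1) = -39/10*(-1) = 39/10 ≈ 3.9000)
-8 + V(5)*f = -8 + 5*(39/10) = -8 + 39/2 = 23/2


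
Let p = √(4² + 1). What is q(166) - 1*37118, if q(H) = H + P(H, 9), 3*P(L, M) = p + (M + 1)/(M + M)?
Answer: -997699/27 + √17/3 ≈ -36950.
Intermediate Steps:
p = √17 (p = √(16 + 1) = √17 ≈ 4.1231)
P(L, M) = √17/3 + (1 + M)/(6*M) (P(L, M) = (√17 + (M + 1)/(M + M))/3 = (√17 + (1 + M)/((2*M)))/3 = (√17 + (1 + M)*(1/(2*M)))/3 = (√17 + (1 + M)/(2*M))/3 = √17/3 + (1 + M)/(6*M))
q(H) = 5/27 + H + √17/3 (q(H) = H + (⅙)*(1 + 9*(1 + 2*√17))/9 = H + (⅙)*(⅑)*(1 + (9 + 18*√17)) = H + (⅙)*(⅑)*(10 + 18*√17) = H + (5/27 + √17/3) = 5/27 + H + √17/3)
q(166) - 1*37118 = (5/27 + 166 + √17/3) - 1*37118 = (4487/27 + √17/3) - 37118 = -997699/27 + √17/3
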